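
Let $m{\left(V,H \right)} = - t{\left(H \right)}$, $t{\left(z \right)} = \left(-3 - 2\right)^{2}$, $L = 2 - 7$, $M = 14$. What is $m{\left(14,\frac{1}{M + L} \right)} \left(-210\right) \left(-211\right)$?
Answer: $-1107750$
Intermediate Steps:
$L = -5$ ($L = 2 - 7 = -5$)
$t{\left(z \right)} = 25$ ($t{\left(z \right)} = \left(-5\right)^{2} = 25$)
$m{\left(V,H \right)} = -25$ ($m{\left(V,H \right)} = \left(-1\right) 25 = -25$)
$m{\left(14,\frac{1}{M + L} \right)} \left(-210\right) \left(-211\right) = \left(-25\right) \left(-210\right) \left(-211\right) = 5250 \left(-211\right) = -1107750$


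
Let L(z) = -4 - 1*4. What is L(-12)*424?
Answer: -3392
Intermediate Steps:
L(z) = -8 (L(z) = -4 - 4 = -8)
L(-12)*424 = -8*424 = -3392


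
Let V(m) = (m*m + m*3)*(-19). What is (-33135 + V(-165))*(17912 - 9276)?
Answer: -4672119180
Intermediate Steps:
V(m) = -57*m - 19*m² (V(m) = (m² + 3*m)*(-19) = -57*m - 19*m²)
(-33135 + V(-165))*(17912 - 9276) = (-33135 - 19*(-165)*(3 - 165))*(17912 - 9276) = (-33135 - 19*(-165)*(-162))*8636 = (-33135 - 507870)*8636 = -541005*8636 = -4672119180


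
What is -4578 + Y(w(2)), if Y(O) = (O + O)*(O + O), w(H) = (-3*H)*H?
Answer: -4002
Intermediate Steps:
w(H) = -3*H²
Y(O) = 4*O² (Y(O) = (2*O)*(2*O) = 4*O²)
-4578 + Y(w(2)) = -4578 + 4*(-3*2²)² = -4578 + 4*(-3*4)² = -4578 + 4*(-12)² = -4578 + 4*144 = -4578 + 576 = -4002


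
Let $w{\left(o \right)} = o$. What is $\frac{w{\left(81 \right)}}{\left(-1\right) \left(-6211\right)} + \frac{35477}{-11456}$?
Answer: $- \frac{219419711}{71153216} \approx -3.0838$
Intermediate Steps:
$\frac{w{\left(81 \right)}}{\left(-1\right) \left(-6211\right)} + \frac{35477}{-11456} = \frac{81}{\left(-1\right) \left(-6211\right)} + \frac{35477}{-11456} = \frac{81}{6211} + 35477 \left(- \frac{1}{11456}\right) = 81 \cdot \frac{1}{6211} - \frac{35477}{11456} = \frac{81}{6211} - \frac{35477}{11456} = - \frac{219419711}{71153216}$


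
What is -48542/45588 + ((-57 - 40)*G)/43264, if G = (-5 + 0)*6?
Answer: -245932501/246539904 ≈ -0.99754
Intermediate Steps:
G = -30 (G = -5*6 = -30)
-48542/45588 + ((-57 - 40)*G)/43264 = -48542/45588 + ((-57 - 40)*(-30))/43264 = -48542*1/45588 - 97*(-30)*(1/43264) = -24271/22794 + 2910*(1/43264) = -24271/22794 + 1455/21632 = -245932501/246539904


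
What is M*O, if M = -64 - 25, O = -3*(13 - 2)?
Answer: 2937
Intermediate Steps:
O = -33 (O = -3*11 = -33)
M = -89
M*O = -89*(-33) = 2937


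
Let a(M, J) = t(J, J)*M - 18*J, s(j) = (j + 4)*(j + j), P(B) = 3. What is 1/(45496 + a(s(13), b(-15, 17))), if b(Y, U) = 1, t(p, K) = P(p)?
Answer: 1/46804 ≈ 2.1366e-5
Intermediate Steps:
s(j) = 2*j*(4 + j) (s(j) = (4 + j)*(2*j) = 2*j*(4 + j))
t(p, K) = 3
a(M, J) = -18*J + 3*M (a(M, J) = 3*M - 18*J = -18*J + 3*M)
1/(45496 + a(s(13), b(-15, 17))) = 1/(45496 + (-18*1 + 3*(2*13*(4 + 13)))) = 1/(45496 + (-18 + 3*(2*13*17))) = 1/(45496 + (-18 + 3*442)) = 1/(45496 + (-18 + 1326)) = 1/(45496 + 1308) = 1/46804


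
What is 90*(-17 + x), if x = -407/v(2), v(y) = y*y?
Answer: -21375/2 ≈ -10688.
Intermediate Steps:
v(y) = y²
x = -407/4 (x = -407/(2²) = -407/4 ≈ -101.75)
90*(-17 + x) = 90*(-17 - 407/4) = 90*(-475/4) = -21375/2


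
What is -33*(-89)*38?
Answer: 111606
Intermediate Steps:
-33*(-89)*38 = 2937*38 = 111606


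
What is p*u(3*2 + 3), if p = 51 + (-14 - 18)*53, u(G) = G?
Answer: -14805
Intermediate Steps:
p = -1645 (p = 51 - 32*53 = 51 - 1696 = -1645)
p*u(3*2 + 3) = -1645*(3*2 + 3) = -1645*(6 + 3) = -1645*9 = -14805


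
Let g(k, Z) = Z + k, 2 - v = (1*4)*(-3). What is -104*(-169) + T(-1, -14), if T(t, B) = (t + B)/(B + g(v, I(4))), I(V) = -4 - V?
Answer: 140623/8 ≈ 17578.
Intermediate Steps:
v = 14 (v = 2 - 1*4*(-3) = 2 - 4*(-3) = 2 - 1*(-12) = 2 + 12 = 14)
T(t, B) = (B + t)/(6 + B) (T(t, B) = (t + B)/(B + ((-4 - 1*4) + 14)) = (B + t)/(B + ((-4 - 4) + 14)) = (B + t)/(B + (-8 + 14)) = (B + t)/(B + 6) = (B + t)/(6 + B))
-104*(-169) + T(-1, -14) = -104*(-169) + (-14 - 1)/(6 - 14) = 17576 - 15/(-8) = 17576 - ⅛*(-15) = 17576 + 15/8 = 140623/8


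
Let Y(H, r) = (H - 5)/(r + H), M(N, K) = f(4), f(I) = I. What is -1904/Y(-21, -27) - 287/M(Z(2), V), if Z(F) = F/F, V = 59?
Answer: -186515/52 ≈ -3586.8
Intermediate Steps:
Z(F) = 1
M(N, K) = 4
Y(H, r) = (-5 + H)/(H + r)
-1904/Y(-21, -27) - 287/M(Z(2), V) = -1904*(-21 - 27)/(-5 - 21) - 287/4 = -1904/(-26/(-48)) - 287*¼ = -1904/((-1/48*(-26))) - 287/4 = -1904/13/24 - 287/4 = -1904*24/13 - 287/4 = -45696/13 - 287/4 = -186515/52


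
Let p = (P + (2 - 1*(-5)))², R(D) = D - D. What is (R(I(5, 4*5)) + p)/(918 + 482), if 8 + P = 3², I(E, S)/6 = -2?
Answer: 8/175 ≈ 0.045714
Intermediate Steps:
I(E, S) = -12 (I(E, S) = 6*(-2) = -12)
P = 1 (P = -8 + 3² = -8 + 9 = 1)
R(D) = 0
p = 64 (p = (1 + (2 - 1*(-5)))² = (1 + (2 + 5))² = (1 + 7)² = 8² = 64)
(R(I(5, 4*5)) + p)/(918 + 482) = (0 + 64)/(918 + 482) = 64/1400 = 64*(1/1400) = 8/175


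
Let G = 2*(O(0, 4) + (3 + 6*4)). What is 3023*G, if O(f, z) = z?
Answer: 187426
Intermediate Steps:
G = 62 (G = 2*(4 + (3 + 6*4)) = 2*(4 + (3 + 24)) = 2*(4 + 27) = 2*31 = 62)
3023*G = 3023*62 = 187426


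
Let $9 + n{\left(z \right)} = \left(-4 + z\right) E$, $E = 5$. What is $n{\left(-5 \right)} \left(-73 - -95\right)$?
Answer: $-1188$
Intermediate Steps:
$n{\left(z \right)} = -29 + 5 z$ ($n{\left(z \right)} = -9 + \left(-4 + z\right) 5 = -9 + \left(-20 + 5 z\right) = -29 + 5 z$)
$n{\left(-5 \right)} \left(-73 - -95\right) = \left(-29 + 5 \left(-5\right)\right) \left(-73 - -95\right) = \left(-29 - 25\right) \left(-73 + 95\right) = \left(-54\right) 22 = -1188$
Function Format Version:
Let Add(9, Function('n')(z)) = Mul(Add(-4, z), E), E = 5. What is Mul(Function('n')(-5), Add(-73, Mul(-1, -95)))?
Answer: -1188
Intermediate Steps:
Function('n')(z) = Add(-29, Mul(5, z)) (Function('n')(z) = Add(-9, Mul(Add(-4, z), 5)) = Add(-9, Add(-20, Mul(5, z))) = Add(-29, Mul(5, z)))
Mul(Function('n')(-5), Add(-73, Mul(-1, -95))) = Mul(Add(-29, Mul(5, -5)), Add(-73, Mul(-1, -95))) = Mul(Add(-29, -25), Add(-73, 95)) = Mul(-54, 22) = -1188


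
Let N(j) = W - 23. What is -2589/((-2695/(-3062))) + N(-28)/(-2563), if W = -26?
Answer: -1847099689/627935 ≈ -2941.5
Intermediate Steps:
N(j) = -49 (N(j) = -26 - 23 = -49)
-2589/((-2695/(-3062))) + N(-28)/(-2563) = -2589/((-2695/(-3062))) - 49/(-2563) = -2589/((-2695*(-1/3062))) - 49*(-1/2563) = -2589/2695/3062 + 49/2563 = -2589*3062/2695 + 49/2563 = -7927518/2695 + 49/2563 = -1847099689/627935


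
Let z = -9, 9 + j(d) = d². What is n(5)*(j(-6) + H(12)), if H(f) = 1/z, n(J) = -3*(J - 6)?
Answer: 242/3 ≈ 80.667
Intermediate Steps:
j(d) = -9 + d²
n(J) = 18 - 3*J (n(J) = -3*(-6 + J) = 18 - 3*J)
H(f) = -⅑ (H(f) = 1/(-9) = -⅑)
n(5)*(j(-6) + H(12)) = (18 - 3*5)*((-9 + (-6)²) - ⅑) = (18 - 15)*((-9 + 36) - ⅑) = 3*(27 - ⅑) = 3*(242/9) = 242/3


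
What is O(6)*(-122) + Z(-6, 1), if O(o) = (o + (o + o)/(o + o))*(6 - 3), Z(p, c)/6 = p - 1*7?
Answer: -2640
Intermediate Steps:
Z(p, c) = -42 + 6*p (Z(p, c) = 6*(p - 1*7) = 6*(p - 7) = 6*(-7 + p) = -42 + 6*p)
O(o) = 3 + 3*o (O(o) = (o + (2*o)/((2*o)))*3 = (o + (2*o)*(1/(2*o)))*3 = (o + 1)*3 = (1 + o)*3 = 3 + 3*o)
O(6)*(-122) + Z(-6, 1) = (3 + 3*6)*(-122) + (-42 + 6*(-6)) = (3 + 18)*(-122) + (-42 - 36) = 21*(-122) - 78 = -2562 - 78 = -2640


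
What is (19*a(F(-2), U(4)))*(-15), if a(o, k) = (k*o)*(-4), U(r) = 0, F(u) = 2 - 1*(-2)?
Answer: 0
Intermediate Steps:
F(u) = 4 (F(u) = 2 + 2 = 4)
a(o, k) = -4*k*o
(19*a(F(-2), U(4)))*(-15) = (19*(-4*0*4))*(-15) = (19*0)*(-15) = 0*(-15) = 0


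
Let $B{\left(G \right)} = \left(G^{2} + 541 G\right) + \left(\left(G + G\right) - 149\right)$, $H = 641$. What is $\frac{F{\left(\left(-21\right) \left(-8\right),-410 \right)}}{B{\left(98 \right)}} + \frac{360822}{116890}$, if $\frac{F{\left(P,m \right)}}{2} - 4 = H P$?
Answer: $\frac{23894294839}{3662689705} \approx 6.5237$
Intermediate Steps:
$F{\left(P,m \right)} = 8 + 1282 P$ ($F{\left(P,m \right)} = 8 + 2 \cdot 641 P = 8 + 1282 P$)
$B{\left(G \right)} = -149 + G^{2} + 543 G$ ($B{\left(G \right)} = \left(G^{2} + 541 G\right) + \left(2 G - 149\right) = \left(G^{2} + 541 G\right) + \left(-149 + 2 G\right) = -149 + G^{2} + 543 G$)
$\frac{F{\left(\left(-21\right) \left(-8\right),-410 \right)}}{B{\left(98 \right)}} + \frac{360822}{116890} = \frac{8 + 1282 \left(\left(-21\right) \left(-8\right)\right)}{-149 + 98^{2} + 543 \cdot 98} + \frac{360822}{116890} = \frac{8 + 1282 \cdot 168}{-149 + 9604 + 53214} + 360822 \cdot \frac{1}{116890} = \frac{8 + 215376}{62669} + \frac{180411}{58445} = 215384 \cdot \frac{1}{62669} + \frac{180411}{58445} = \frac{215384}{62669} + \frac{180411}{58445} = \frac{23894294839}{3662689705}$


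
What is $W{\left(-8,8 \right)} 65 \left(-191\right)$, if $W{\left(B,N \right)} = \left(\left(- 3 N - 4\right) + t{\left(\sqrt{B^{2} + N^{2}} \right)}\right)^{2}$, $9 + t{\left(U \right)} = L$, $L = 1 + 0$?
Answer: $-16089840$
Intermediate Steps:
$L = 1$
$t{\left(U \right)} = -8$ ($t{\left(U \right)} = -9 + 1 = -8$)
$W{\left(B,N \right)} = \left(-12 - 3 N\right)^{2}$ ($W{\left(B,N \right)} = \left(\left(- 3 N - 4\right) - 8\right)^{2} = \left(\left(-4 - 3 N\right) - 8\right)^{2} = \left(-12 - 3 N\right)^{2}$)
$W{\left(-8,8 \right)} 65 \left(-191\right) = 9 \left(4 + 8\right)^{2} \cdot 65 \left(-191\right) = 9 \cdot 12^{2} \cdot 65 \left(-191\right) = 9 \cdot 144 \cdot 65 \left(-191\right) = 1296 \cdot 65 \left(-191\right) = 84240 \left(-191\right) = -16089840$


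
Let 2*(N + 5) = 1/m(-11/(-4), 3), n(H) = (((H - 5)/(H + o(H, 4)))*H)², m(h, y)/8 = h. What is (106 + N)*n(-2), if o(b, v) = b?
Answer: 217805/176 ≈ 1237.5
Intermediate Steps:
m(h, y) = 8*h
n(H) = (-5/2 + H/2)² (n(H) = (((H - 5)/(H + H))*H)² = (((-5 + H)/((2*H)))*H)² = (((-5 + H)*(1/(2*H)))*H)² = (((-5 + H)/(2*H))*H)² = (-5/2 + H/2)²)
N = -219/44 (N = -5 + 1/(2*((8*(-11/(-4))))) = -5 + 1/(2*((8*(-11*(-¼))))) = -5 + 1/(2*((8*(11/4)))) = -5 + (½)/22 = -5 + (½)*(1/22) = -5 + 1/44 = -219/44 ≈ -4.9773)
(106 + N)*n(-2) = (106 - 219/44)*((-5 - 2)²/4) = 4445*((¼)*(-7)²)/44 = 4445*((¼)*49)/44 = (4445/44)*(49/4) = 217805/176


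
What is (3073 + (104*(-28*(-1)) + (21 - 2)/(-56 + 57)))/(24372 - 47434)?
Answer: -3002/11531 ≈ -0.26034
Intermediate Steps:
(3073 + (104*(-28*(-1)) + (21 - 2)/(-56 + 57)))/(24372 - 47434) = (3073 + (104*28 + 19/1))/(-23062) = (3073 + (2912 + 19*1))*(-1/23062) = (3073 + (2912 + 19))*(-1/23062) = (3073 + 2931)*(-1/23062) = 6004*(-1/23062) = -3002/11531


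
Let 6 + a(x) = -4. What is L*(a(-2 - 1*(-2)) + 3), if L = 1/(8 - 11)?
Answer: 7/3 ≈ 2.3333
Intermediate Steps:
a(x) = -10 (a(x) = -6 - 4 = -10)
L = -⅓ (L = 1/(-3) = -⅓ ≈ -0.33333)
L*(a(-2 - 1*(-2)) + 3) = -(-10 + 3)/3 = -⅓*(-7) = 7/3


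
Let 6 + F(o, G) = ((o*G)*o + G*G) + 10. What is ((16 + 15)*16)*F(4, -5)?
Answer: -25296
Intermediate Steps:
F(o, G) = 4 + G² + G*o² (F(o, G) = -6 + (((o*G)*o + G*G) + 10) = -6 + (((G*o)*o + G²) + 10) = -6 + ((G*o² + G²) + 10) = -6 + ((G² + G*o²) + 10) = -6 + (10 + G² + G*o²) = 4 + G² + G*o²)
((16 + 15)*16)*F(4, -5) = ((16 + 15)*16)*(4 + (-5)² - 5*4²) = (31*16)*(4 + 25 - 5*16) = 496*(4 + 25 - 80) = 496*(-51) = -25296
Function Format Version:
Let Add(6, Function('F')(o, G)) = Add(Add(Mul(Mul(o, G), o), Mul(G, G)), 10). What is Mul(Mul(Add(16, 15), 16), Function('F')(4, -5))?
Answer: -25296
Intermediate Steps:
Function('F')(o, G) = Add(4, Pow(G, 2), Mul(G, Pow(o, 2))) (Function('F')(o, G) = Add(-6, Add(Add(Mul(Mul(o, G), o), Mul(G, G)), 10)) = Add(-6, Add(Add(Mul(Mul(G, o), o), Pow(G, 2)), 10)) = Add(-6, Add(Add(Mul(G, Pow(o, 2)), Pow(G, 2)), 10)) = Add(-6, Add(Add(Pow(G, 2), Mul(G, Pow(o, 2))), 10)) = Add(-6, Add(10, Pow(G, 2), Mul(G, Pow(o, 2)))) = Add(4, Pow(G, 2), Mul(G, Pow(o, 2))))
Mul(Mul(Add(16, 15), 16), Function('F')(4, -5)) = Mul(Mul(Add(16, 15), 16), Add(4, Pow(-5, 2), Mul(-5, Pow(4, 2)))) = Mul(Mul(31, 16), Add(4, 25, Mul(-5, 16))) = Mul(496, Add(4, 25, -80)) = Mul(496, -51) = -25296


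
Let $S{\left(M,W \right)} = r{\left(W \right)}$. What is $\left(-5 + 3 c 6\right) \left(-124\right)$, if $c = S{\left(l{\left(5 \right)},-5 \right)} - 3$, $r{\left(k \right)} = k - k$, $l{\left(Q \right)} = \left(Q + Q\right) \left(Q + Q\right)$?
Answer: $7316$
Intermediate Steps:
$l{\left(Q \right)} = 4 Q^{2}$ ($l{\left(Q \right)} = 2 Q 2 Q = 4 Q^{2}$)
$r{\left(k \right)} = 0$
$S{\left(M,W \right)} = 0$
$c = -3$ ($c = 0 - 3 = -3$)
$\left(-5 + 3 c 6\right) \left(-124\right) = \left(-5 + 3 \left(-3\right) 6\right) \left(-124\right) = \left(-5 - 54\right) \left(-124\right) = \left(-59\right) \left(-124\right) = 7316$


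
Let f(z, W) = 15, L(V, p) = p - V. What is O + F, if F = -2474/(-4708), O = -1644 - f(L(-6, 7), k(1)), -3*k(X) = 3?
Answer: -3904049/2354 ≈ -1658.5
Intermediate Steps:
k(X) = -1 (k(X) = -⅓*3 = -1)
O = -1659 (O = -1644 - 1*15 = -1644 - 15 = -1659)
F = 1237/2354 (F = -2474*(-1/4708) = 1237/2354 ≈ 0.52549)
O + F = -1659 + 1237/2354 = -3904049/2354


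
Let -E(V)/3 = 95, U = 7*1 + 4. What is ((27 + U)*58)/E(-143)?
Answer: -116/15 ≈ -7.7333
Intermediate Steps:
U = 11 (U = 7 + 4 = 11)
E(V) = -285 (E(V) = -3*95 = -285)
((27 + U)*58)/E(-143) = ((27 + 11)*58)/(-285) = (38*58)*(-1/285) = 2204*(-1/285) = -116/15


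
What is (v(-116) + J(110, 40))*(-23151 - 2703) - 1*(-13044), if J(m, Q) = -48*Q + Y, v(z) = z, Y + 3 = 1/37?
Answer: 1950960096/37 ≈ 5.2729e+7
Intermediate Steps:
Y = -110/37 (Y = -3 + 1/37 = -110/37 ≈ -2.9730)
J(m, Q) = -110/37 - 48*Q (J(m, Q) = -48*Q - 110/37 = -110/37 - 48*Q)
(v(-116) + J(110, 40))*(-23151 - 2703) - 1*(-13044) = (-116 + (-110/37 - 48*40))*(-23151 - 2703) - 1*(-13044) = (-116 + (-110/37 - 1920))*(-25854) + 13044 = (-116 - 71150/37)*(-25854) + 13044 = -75442/37*(-25854) + 13044 = 1950477468/37 + 13044 = 1950960096/37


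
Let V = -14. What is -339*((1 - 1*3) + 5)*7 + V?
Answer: -7133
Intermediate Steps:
-339*((1 - 1*3) + 5)*7 + V = -339*((1 - 1*3) + 5)*7 - 14 = -339*((1 - 3) + 5)*7 - 14 = -339*(-2 + 5)*7 - 14 = -1017*7 - 14 = -339*21 - 14 = -7119 - 14 = -7133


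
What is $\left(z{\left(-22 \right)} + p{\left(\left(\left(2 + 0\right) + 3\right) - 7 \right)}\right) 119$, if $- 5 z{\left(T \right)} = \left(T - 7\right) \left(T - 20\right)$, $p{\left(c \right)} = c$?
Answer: $- \frac{146132}{5} \approx -29226.0$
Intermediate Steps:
$z{\left(T \right)} = - \frac{\left(-20 + T\right) \left(-7 + T\right)}{5}$ ($z{\left(T \right)} = - \frac{\left(T - 7\right) \left(T - 20\right)}{5} = - \frac{\left(-7 + T\right) \left(-20 + T\right)}{5} = - \frac{\left(-20 + T\right) \left(-7 + T\right)}{5}$)
$\left(z{\left(-22 \right)} + p{\left(\left(\left(2 + 0\right) + 3\right) - 7 \right)}\right) 119 = \left(\left(-28 - \frac{\left(-22\right)^{2}}{5} + \frac{27}{5} \left(-22\right)\right) + \left(\left(\left(2 + 0\right) + 3\right) - 7\right)\right) 119 = \left(\left(-28 - \frac{484}{5} - \frac{594}{5}\right) + \left(\left(2 + 3\right) - 7\right)\right) 119 = \left(\left(-28 - \frac{484}{5} - \frac{594}{5}\right) + \left(5 - 7\right)\right) 119 = \left(- \frac{1218}{5} - 2\right) 119 = \left(- \frac{1228}{5}\right) 119 = - \frac{146132}{5}$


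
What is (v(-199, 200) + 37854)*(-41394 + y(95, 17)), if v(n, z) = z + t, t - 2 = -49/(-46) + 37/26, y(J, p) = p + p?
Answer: -470655623680/299 ≈ -1.5741e+9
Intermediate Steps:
y(J, p) = 2*p
t = 1342/299 (t = 2 + (-49/(-46) + 37/26) = 2 + (-49*(-1/46) + 37*(1/26)) = 2 + (49/46 + 37/26) = 2 + 744/299 = 1342/299 ≈ 4.4883)
v(n, z) = 1342/299 + z (v(n, z) = z + 1342/299 = 1342/299 + z)
(v(-199, 200) + 37854)*(-41394 + y(95, 17)) = ((1342/299 + 200) + 37854)*(-41394 + 2*17) = (61142/299 + 37854)*(-41394 + 34) = (11379488/299)*(-41360) = -470655623680/299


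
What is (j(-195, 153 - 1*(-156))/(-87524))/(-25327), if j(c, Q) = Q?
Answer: 309/2216720348 ≈ 1.3940e-7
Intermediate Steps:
(j(-195, 153 - 1*(-156))/(-87524))/(-25327) = ((153 - 1*(-156))/(-87524))/(-25327) = ((153 + 156)*(-1/87524))*(-1/25327) = (309*(-1/87524))*(-1/25327) = -309/87524*(-1/25327) = 309/2216720348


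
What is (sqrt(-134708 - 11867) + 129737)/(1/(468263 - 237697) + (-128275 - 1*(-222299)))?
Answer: 29912941142/21678737585 + 230566*I*sqrt(5863)/4335747517 ≈ 1.3798 + 0.0040718*I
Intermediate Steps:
(sqrt(-134708 - 11867) + 129737)/(1/(468263 - 237697) + (-128275 - 1*(-222299))) = (sqrt(-146575) + 129737)/(1/230566 + (-128275 + 222299)) = (5*I*sqrt(5863) + 129737)/(1/230566 + 94024) = (129737 + 5*I*sqrt(5863))/(21678737585/230566) = (129737 + 5*I*sqrt(5863))*(230566/21678737585) = 29912941142/21678737585 + 230566*I*sqrt(5863)/4335747517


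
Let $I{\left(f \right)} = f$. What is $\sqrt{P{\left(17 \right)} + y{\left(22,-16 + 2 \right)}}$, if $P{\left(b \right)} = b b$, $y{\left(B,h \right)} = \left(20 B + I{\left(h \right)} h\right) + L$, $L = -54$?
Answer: $\sqrt{871} \approx 29.513$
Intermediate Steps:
$y{\left(B,h \right)} = -54 + h^{2} + 20 B$ ($y{\left(B,h \right)} = \left(20 B + h h\right) - 54 = \left(20 B + h^{2}\right) - 54 = \left(h^{2} + 20 B\right) - 54 = -54 + h^{2} + 20 B$)
$P{\left(b \right)} = b^{2}$
$\sqrt{P{\left(17 \right)} + y{\left(22,-16 + 2 \right)}} = \sqrt{17^{2} + \left(-54 + \left(-16 + 2\right)^{2} + 20 \cdot 22\right)} = \sqrt{289 + \left(-54 + \left(-14\right)^{2} + 440\right)} = \sqrt{289 + \left(-54 + 196 + 440\right)} = \sqrt{289 + 582} = \sqrt{871}$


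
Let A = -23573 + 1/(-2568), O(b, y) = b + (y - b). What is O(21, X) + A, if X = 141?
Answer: -60173377/2568 ≈ -23432.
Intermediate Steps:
O(b, y) = y
A = -60535465/2568 (A = -23573 - 1/2568 = -60535465/2568 ≈ -23573.)
O(21, X) + A = 141 - 60535465/2568 = -60173377/2568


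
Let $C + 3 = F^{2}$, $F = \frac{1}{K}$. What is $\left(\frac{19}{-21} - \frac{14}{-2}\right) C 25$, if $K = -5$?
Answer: $- \frac{9472}{21} \approx -451.05$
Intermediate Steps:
$F = - \frac{1}{5}$ ($F = \frac{1}{-5} = - \frac{1}{5} \approx -0.2$)
$C = - \frac{74}{25}$ ($C = -3 + \left(- \frac{1}{5}\right)^{2} = -3 + \frac{1}{25} = - \frac{74}{25} \approx -2.96$)
$\left(\frac{19}{-21} - \frac{14}{-2}\right) C 25 = \left(\frac{19}{-21} - \frac{14}{-2}\right) \left(- \frac{74}{25}\right) 25 = \left(19 \left(- \frac{1}{21}\right) - -7\right) \left(- \frac{74}{25}\right) 25 = \left(- \frac{19}{21} + 7\right) \left(- \frac{74}{25}\right) 25 = \frac{128}{21} \left(- \frac{74}{25}\right) 25 = \left(- \frac{9472}{525}\right) 25 = - \frac{9472}{21}$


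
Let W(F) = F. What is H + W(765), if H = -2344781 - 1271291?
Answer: -3615307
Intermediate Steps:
H = -3616072
H + W(765) = -3616072 + 765 = -3615307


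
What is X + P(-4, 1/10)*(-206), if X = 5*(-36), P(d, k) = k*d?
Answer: -488/5 ≈ -97.600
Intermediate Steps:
P(d, k) = d*k
X = -180
X + P(-4, 1/10)*(-206) = -180 - 4/10*(-206) = -180 - 4*⅒*(-206) = -180 - ⅖*(-206) = -180 + 412/5 = -488/5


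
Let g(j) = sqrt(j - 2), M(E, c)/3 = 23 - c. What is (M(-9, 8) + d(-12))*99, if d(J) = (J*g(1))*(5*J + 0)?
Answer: 4455 + 71280*I ≈ 4455.0 + 71280.0*I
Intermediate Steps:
M(E, c) = 69 - 3*c (M(E, c) = 3*(23 - c) = 69 - 3*c)
g(j) = sqrt(-2 + j)
d(J) = 5*I*J**2 (d(J) = (J*sqrt(-2 + 1))*(5*J + 0) = (J*sqrt(-1))*(5*J) = (J*I)*(5*J) = (I*J)*(5*J) = 5*I*J**2)
(M(-9, 8) + d(-12))*99 = ((69 - 3*8) + 5*I*(-12)**2)*99 = ((69 - 24) + 5*I*144)*99 = (45 + 720*I)*99 = 4455 + 71280*I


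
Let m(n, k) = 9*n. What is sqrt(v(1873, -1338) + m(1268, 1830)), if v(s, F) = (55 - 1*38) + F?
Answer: sqrt(10091) ≈ 100.45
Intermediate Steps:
v(s, F) = 17 + F (v(s, F) = (55 - 38) + F = 17 + F)
sqrt(v(1873, -1338) + m(1268, 1830)) = sqrt((17 - 1338) + 9*1268) = sqrt(-1321 + 11412) = sqrt(10091)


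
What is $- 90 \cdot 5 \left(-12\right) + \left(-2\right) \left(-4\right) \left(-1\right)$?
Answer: $5392$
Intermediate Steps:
$- 90 \cdot 5 \left(-12\right) + \left(-2\right) \left(-4\right) \left(-1\right) = \left(-90\right) \left(-60\right) + 8 \left(-1\right) = 5400 - 8 = 5392$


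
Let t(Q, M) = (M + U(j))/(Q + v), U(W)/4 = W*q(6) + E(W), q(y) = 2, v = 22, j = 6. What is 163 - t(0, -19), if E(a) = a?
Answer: 3533/22 ≈ 160.59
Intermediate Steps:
U(W) = 12*W (U(W) = 4*(W*2 + W) = 4*(2*W + W) = 4*(3*W) = 12*W)
t(Q, M) = (72 + M)/(22 + Q) (t(Q, M) = (M + 12*6)/(Q + 22) = (M + 72)/(22 + Q) = (72 + M)/(22 + Q))
163 - t(0, -19) = 163 - (72 - 19)/(22 + 0) = 163 - 53/22 = 3533/22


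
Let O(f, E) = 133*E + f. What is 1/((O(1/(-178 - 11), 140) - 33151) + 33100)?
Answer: 189/3509540 ≈ 5.3853e-5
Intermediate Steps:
O(f, E) = f + 133*E
1/((O(1/(-178 - 11), 140) - 33151) + 33100) = 1/(((1/(-178 - 11) + 133*140) - 33151) + 33100) = 1/(((1/(-189) + 18620) - 33151) + 33100) = 1/(((-1/189 + 18620) - 33151) + 33100) = 1/((3519179/189 - 33151) + 33100) = 1/(-2746360/189 + 33100) = 1/(3509540/189) = 189/3509540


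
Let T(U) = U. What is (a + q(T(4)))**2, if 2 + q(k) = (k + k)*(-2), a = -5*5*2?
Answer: 4624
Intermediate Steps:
a = -50 (a = -25*2 = -50)
q(k) = -2 - 4*k (q(k) = -2 + (k + k)*(-2) = -2 + (2*k)*(-2) = -2 - 4*k)
(a + q(T(4)))**2 = (-50 + (-2 - 4*4))**2 = (-50 + (-2 - 16))**2 = (-50 - 18)**2 = (-68)**2 = 4624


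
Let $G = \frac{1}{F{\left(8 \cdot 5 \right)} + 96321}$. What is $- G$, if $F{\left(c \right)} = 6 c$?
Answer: $- \frac{1}{96561} \approx -1.0356 \cdot 10^{-5}$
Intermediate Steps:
$G = \frac{1}{96561}$ ($G = \frac{1}{6 \cdot 8 \cdot 5 + 96321} = \frac{1}{6 \cdot 40 + 96321} = \frac{1}{240 + 96321} = \frac{1}{96561} \approx 1.0356 \cdot 10^{-5}$)
$- G = \left(-1\right) \frac{1}{96561} = - \frac{1}{96561}$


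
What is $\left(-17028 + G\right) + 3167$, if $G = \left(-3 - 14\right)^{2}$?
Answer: $-13572$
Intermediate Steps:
$G = 289$ ($G = \left(-17\right)^{2} = 289$)
$\left(-17028 + G\right) + 3167 = \left(-17028 + 289\right) + 3167 = -16739 + 3167 = -13572$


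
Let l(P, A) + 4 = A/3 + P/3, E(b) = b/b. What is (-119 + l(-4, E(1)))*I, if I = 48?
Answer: -5952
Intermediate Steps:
E(b) = 1
l(P, A) = -4 + A/3 + P/3 (l(P, A) = -4 + (A/3 + P/3) = -4 + A/3 + P/3)
(-119 + l(-4, E(1)))*I = (-119 + (-4 + (⅓)*1 + (⅓)*(-4)))*48 = (-119 + (-4 + ⅓ - 4/3))*48 = (-119 - 5)*48 = -124*48 = -5952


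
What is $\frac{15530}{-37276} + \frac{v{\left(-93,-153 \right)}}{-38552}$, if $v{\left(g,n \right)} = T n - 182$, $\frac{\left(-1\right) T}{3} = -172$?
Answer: $\frac{293867165}{179633044} \approx 1.6359$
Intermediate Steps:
$T = 516$ ($T = \left(-3\right) \left(-172\right) = 516$)
$v{\left(g,n \right)} = -182 + 516 n$ ($v{\left(g,n \right)} = 516 n - 182 = -182 + 516 n$)
$\frac{15530}{-37276} + \frac{v{\left(-93,-153 \right)}}{-38552} = \frac{15530}{-37276} + \frac{-182 + 516 \left(-153\right)}{-38552} = 15530 \left(- \frac{1}{37276}\right) + \left(-182 - 78948\right) \left(- \frac{1}{38552}\right) = - \frac{7765}{18638} - - \frac{39565}{19276} = - \frac{7765}{18638} + \frac{39565}{19276} = \frac{293867165}{179633044}$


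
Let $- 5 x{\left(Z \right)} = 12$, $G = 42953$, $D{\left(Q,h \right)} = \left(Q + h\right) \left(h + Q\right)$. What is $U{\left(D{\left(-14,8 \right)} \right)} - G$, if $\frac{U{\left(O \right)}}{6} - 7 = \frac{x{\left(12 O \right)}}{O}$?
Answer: $- \frac{214557}{5} \approx -42911.0$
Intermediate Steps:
$D{\left(Q,h \right)} = \left(Q + h\right)^{2}$ ($D{\left(Q,h \right)} = \left(Q + h\right) \left(Q + h\right) = \left(Q + h\right)^{2}$)
$x{\left(Z \right)} = - \frac{12}{5}$ ($x{\left(Z \right)} = \left(- \frac{1}{5}\right) 12 = - \frac{12}{5}$)
$U{\left(O \right)} = 42 - \frac{72}{5 O}$ ($U{\left(O \right)} = 42 + 6 \left(- \frac{12}{5 O}\right) = 42 - \frac{72}{5 O}$)
$U{\left(D{\left(-14,8 \right)} \right)} - G = \left(42 - \frac{72}{5 \left(-14 + 8\right)^{2}}\right) - 42953 = \left(42 - \frac{72}{5 \left(-6\right)^{2}}\right) - 42953 = \left(42 - \frac{72}{5 \cdot 36}\right) - 42953 = \left(42 - \frac{2}{5}\right) - 42953 = \frac{208}{5} - 42953 = - \frac{214557}{5}$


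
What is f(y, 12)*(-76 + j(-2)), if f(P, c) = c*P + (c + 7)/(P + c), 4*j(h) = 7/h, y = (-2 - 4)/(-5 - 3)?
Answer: -109675/136 ≈ -806.43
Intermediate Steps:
y = 3/4 (y = -6/(-8) = -6*(-1/8) = 3/4 ≈ 0.75000)
j(h) = 7/(4*h) (j(h) = (7/h)/4 = 7/(4*h))
f(P, c) = P*c + (7 + c)/(P + c)
f(y, 12)*(-76 + j(-2)) = ((7 + 12 + (3/4)*12**2 + 12*(3/4)**2)/(3/4 + 12))*(-76 + (7/4)/(-2)) = ((7 + 12 + (3/4)*144 + 12*(9/16))/(51/4))*(-76 + (7/4)*(-1/2)) = (4*(7 + 12 + 108 + 27/4)/51)*(-76 - 7/8) = ((4/51)*(535/4))*(-615/8) = (535/51)*(-615/8) = -109675/136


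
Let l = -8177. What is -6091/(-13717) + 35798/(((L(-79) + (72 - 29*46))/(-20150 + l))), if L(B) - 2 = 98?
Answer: 993552156216/1138511 ≈ 8.7268e+5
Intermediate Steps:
L(B) = 100 (L(B) = 2 + 98 = 100)
-6091/(-13717) + 35798/(((L(-79) + (72 - 29*46))/(-20150 + l))) = -6091/(-13717) + 35798/(((100 + (72 - 29*46))/(-20150 - 8177))) = -6091*(-1/13717) + 35798/(((100 + (72 - 1334))/(-28327))) = 6091/13717 + 35798/(((100 - 1262)*(-1/28327))) = 6091/13717 + 35798/((-1162*(-1/28327))) = 6091/13717 + 35798/(1162/28327) = 6091/13717 + 35798*(28327/1162) = 6091/13717 + 72432139/83 = 993552156216/1138511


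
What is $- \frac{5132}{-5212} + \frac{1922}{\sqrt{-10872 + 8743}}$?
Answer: $\frac{1283}{1303} - \frac{1922 i \sqrt{2129}}{2129} \approx 0.98465 - 41.655 i$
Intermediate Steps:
$- \frac{5132}{-5212} + \frac{1922}{\sqrt{-10872 + 8743}} = \left(-5132\right) \left(- \frac{1}{5212}\right) + \frac{1922}{\sqrt{-2129}} = \frac{1283}{1303} + \frac{1922}{i \sqrt{2129}} = \frac{1283}{1303} + 1922 \left(- \frac{i \sqrt{2129}}{2129}\right) = \frac{1283}{1303} - \frac{1922 i \sqrt{2129}}{2129}$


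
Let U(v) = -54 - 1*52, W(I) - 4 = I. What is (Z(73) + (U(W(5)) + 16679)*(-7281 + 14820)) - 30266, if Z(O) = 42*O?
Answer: 124916647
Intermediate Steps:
W(I) = 4 + I
U(v) = -106 (U(v) = -54 - 52 = -106)
(Z(73) + (U(W(5)) + 16679)*(-7281 + 14820)) - 30266 = (42*73 + (-106 + 16679)*(-7281 + 14820)) - 30266 = (3066 + 16573*7539) - 30266 = (3066 + 124943847) - 30266 = 124946913 - 30266 = 124916647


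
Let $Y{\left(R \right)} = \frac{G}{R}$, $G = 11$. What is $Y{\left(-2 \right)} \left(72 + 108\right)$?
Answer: $-990$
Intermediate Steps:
$Y{\left(R \right)} = \frac{11}{R}$
$Y{\left(-2 \right)} \left(72 + 108\right) = \frac{11}{-2} \left(72 + 108\right) = 11 \left(- \frac{1}{2}\right) 180 = \left(- \frac{11}{2}\right) 180 = -990$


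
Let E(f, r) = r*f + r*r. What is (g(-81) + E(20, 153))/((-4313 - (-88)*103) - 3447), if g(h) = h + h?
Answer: 26307/1304 ≈ 20.174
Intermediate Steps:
g(h) = 2*h
E(f, r) = r**2 + f*r (E(f, r) = f*r + r**2 = r**2 + f*r)
(g(-81) + E(20, 153))/((-4313 - (-88)*103) - 3447) = (2*(-81) + 153*(20 + 153))/((-4313 - (-88)*103) - 3447) = (-162 + 153*173)/((-4313 - 1*(-9064)) - 3447) = (-162 + 26469)/((-4313 + 9064) - 3447) = 26307/(4751 - 3447) = 26307/1304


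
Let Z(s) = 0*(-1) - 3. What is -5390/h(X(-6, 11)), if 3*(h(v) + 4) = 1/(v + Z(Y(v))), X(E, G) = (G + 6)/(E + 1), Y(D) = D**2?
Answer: 517440/389 ≈ 1330.2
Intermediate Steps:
Z(s) = -3 (Z(s) = 0 - 3 = -3)
X(E, G) = (6 + G)/(1 + E)
h(v) = -4 + 1/(3*(-3 + v)) (h(v) = -4 + 1/(3*(v - 3)) = -4 + 1/(3*(-3 + v)))
-5390/h(X(-6, 11)) = -5390*3*(-3 + (6 + 11)/(1 - 6))/(37 - 12*(6 + 11)/(1 - 6)) = -5390*3*(-3 + 17/(-5))/(37 - 12*17/(-5)) = -5390*3*(-3 - 1/5*17)/(37 - (-12)*17/5) = -5390*3*(-3 - 17/5)/(37 - 12*(-17/5)) = -5390*(-96/(5*(37 + 204/5))) = -5390/((1/3)*(-5/32)*(389/5)) = -5390/(-389/96) = -5390*(-96/389) = 517440/389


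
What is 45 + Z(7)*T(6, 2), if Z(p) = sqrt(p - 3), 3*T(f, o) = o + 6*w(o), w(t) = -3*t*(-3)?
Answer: 355/3 ≈ 118.33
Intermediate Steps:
w(t) = 9*t
T(f, o) = 55*o/3 (T(f, o) = (o + 6*(9*o))/3 = (o + 54*o)/3 = (55*o)/3 = 55*o/3)
Z(p) = sqrt(-3 + p)
45 + Z(7)*T(6, 2) = 45 + sqrt(-3 + 7)*((55/3)*2) = 45 + sqrt(4)*(110/3) = 45 + 2*(110/3) = 45 + 220/3 = 355/3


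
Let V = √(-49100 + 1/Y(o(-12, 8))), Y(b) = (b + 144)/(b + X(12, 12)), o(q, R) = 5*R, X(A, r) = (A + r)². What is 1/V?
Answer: -I*√25972129/1129223 ≈ -0.0045131*I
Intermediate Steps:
Y(b) = (144 + b)/(576 + b) (Y(b) = (b + 144)/(b + (12 + 12)²) = (144 + b)/(b + 24²) = (144 + b)/(b + 576) = (144 + b)/(576 + b))
V = I*√25972129/23 (V = √(-49100 + 1/((144 + 5*8)/(576 + 5*8))) = √(-49100 + 1/((144 + 40)/(576 + 40))) = √(-49100 + 1/(184/616)) = √(-49100 + 1/((1/616)*184)) = √(-49100 + 1/(23/77)) = √(-49100 + 77/23) = √(-1129223/23) = I*√25972129/23 ≈ 221.58*I)
1/V = 1/(I*√25972129/23) = -I*√25972129/1129223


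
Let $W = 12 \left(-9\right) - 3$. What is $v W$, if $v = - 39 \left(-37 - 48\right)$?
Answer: $-367965$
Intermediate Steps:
$v = 3315$ ($v = \left(-39\right) \left(-85\right) = 3315$)
$W = -111$ ($W = -108 - 3 = -111$)
$v W = 3315 \left(-111\right) = -367965$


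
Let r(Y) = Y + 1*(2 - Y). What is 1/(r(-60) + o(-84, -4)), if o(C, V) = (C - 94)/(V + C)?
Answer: 44/177 ≈ 0.24859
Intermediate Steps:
o(C, V) = (-94 + C)/(C + V)
r(Y) = 2 (r(Y) = Y + (2 - Y) = 2)
1/(r(-60) + o(-84, -4)) = 1/(2 + (-94 - 84)/(-84 - 4)) = 1/(2 - 178/(-88)) = 1/(2 - 1/88*(-178)) = 1/(2 + 89/44) = 1/(177/44) = 44/177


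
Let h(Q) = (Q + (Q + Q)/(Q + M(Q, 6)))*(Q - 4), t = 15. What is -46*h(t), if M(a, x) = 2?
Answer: -144210/17 ≈ -8482.9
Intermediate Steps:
h(Q) = (-4 + Q)*(Q + 2*Q/(2 + Q)) (h(Q) = (Q + (Q + Q)/(Q + 2))*(Q - 4) = (Q + (2*Q)/(2 + Q))*(-4 + Q) = (Q + 2*Q/(2 + Q))*(-4 + Q) = (-4 + Q)*(Q + 2*Q/(2 + Q)))
-46*h(t) = -690*(-16 + 15**2)/(2 + 15) = -690*(-16 + 225)/17 = -690*209/17 = -46*3135/17 = -144210/17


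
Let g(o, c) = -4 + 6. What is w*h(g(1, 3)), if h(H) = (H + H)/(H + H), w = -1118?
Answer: -1118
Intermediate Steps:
g(o, c) = 2
h(H) = 1 (h(H) = (2*H)/((2*H)) = (2*H)*(1/(2*H)) = 1)
w*h(g(1, 3)) = -1118*1 = -1118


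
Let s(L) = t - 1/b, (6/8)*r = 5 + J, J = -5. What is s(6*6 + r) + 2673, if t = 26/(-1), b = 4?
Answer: 10587/4 ≈ 2646.8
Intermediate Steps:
r = 0 (r = 4*(5 - 5)/3 = (4/3)*0 = 0)
t = -26 (t = 26*(-1) = -26)
s(L) = -105/4 (s(L) = -26 - 1/4 = -26 - 1*¼ = -26 - ¼ = -105/4)
s(6*6 + r) + 2673 = -105/4 + 2673 = 10587/4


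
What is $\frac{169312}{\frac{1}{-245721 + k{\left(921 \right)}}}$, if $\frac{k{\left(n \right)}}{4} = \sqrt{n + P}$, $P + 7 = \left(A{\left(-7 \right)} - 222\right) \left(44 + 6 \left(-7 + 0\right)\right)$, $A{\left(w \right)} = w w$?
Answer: $-41603513952 + 1354496 \sqrt{142} \approx -4.1587 \cdot 10^{10}$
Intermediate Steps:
$A{\left(w \right)} = w^{2}$
$P = -353$ ($P = -7 + \left(\left(-7\right)^{2} - 222\right) \left(44 + 6 \left(-7 + 0\right)\right) = -7 + \left(49 - 222\right) \left(44 + 6 \left(-7\right)\right) = -7 - 173 \left(44 - 42\right) = -7 - 346 = -353$)
$k{\left(n \right)} = 4 \sqrt{-353 + n}$ ($k{\left(n \right)} = 4 \sqrt{n - 353} = 4 \sqrt{-353 + n}$)
$\frac{169312}{\frac{1}{-245721 + k{\left(921 \right)}}} = \frac{169312}{\frac{1}{-245721 + 4 \sqrt{-353 + 921}}} = \frac{169312}{\frac{1}{-245721 + 4 \sqrt{568}}} = \frac{169312}{\frac{1}{-245721 + 4 \cdot 2 \sqrt{142}}} = \frac{169312}{\frac{1}{-245721 + 8 \sqrt{142}}} = 169312 \left(-245721 + 8 \sqrt{142}\right) = -41603513952 + 1354496 \sqrt{142}$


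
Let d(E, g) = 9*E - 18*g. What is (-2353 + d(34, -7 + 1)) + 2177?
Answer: 238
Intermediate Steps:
d(E, g) = -18*g + 9*E
(-2353 + d(34, -7 + 1)) + 2177 = (-2353 + (-18*(-7 + 1) + 9*34)) + 2177 = (-2353 + (-18*(-6) + 306)) + 2177 = (-2353 + (108 + 306)) + 2177 = (-2353 + 414) + 2177 = -1939 + 2177 = 238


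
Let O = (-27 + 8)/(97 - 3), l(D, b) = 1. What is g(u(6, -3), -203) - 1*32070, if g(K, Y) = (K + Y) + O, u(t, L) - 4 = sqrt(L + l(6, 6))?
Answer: -3033305/94 + I*sqrt(2) ≈ -32269.0 + 1.4142*I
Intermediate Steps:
O = -19/94 ≈ -0.20213
u(t, L) = 4 + sqrt(1 + L) (u(t, L) = 4 + sqrt(L + 1) = 4 + sqrt(1 + L))
g(K, Y) = -19/94 + K + Y (g(K, Y) = (K + Y) - 19/94 = -19/94 + K + Y)
g(u(6, -3), -203) - 1*32070 = (-19/94 + (4 + sqrt(1 - 3)) - 203) - 1*32070 = (-19/94 + (4 + sqrt(-2)) - 203) - 32070 = (-19/94 + (4 + I*sqrt(2)) - 203) - 32070 = (-18725/94 + I*sqrt(2)) - 32070 = -3033305/94 + I*sqrt(2)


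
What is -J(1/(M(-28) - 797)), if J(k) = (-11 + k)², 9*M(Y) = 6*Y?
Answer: -724686400/5987809 ≈ -121.03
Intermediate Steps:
M(Y) = 2*Y/3 (M(Y) = (6*Y)/9 = 2*Y/3)
-J(1/(M(-28) - 797)) = -(-11 + 1/((⅔)*(-28) - 797))² = -(-11 + 1/(-56/3 - 797))² = -(-11 + 1/(-2447/3))² = -(-11 - 3/2447)² = -(-26920/2447)² = -1*724686400/5987809 = -724686400/5987809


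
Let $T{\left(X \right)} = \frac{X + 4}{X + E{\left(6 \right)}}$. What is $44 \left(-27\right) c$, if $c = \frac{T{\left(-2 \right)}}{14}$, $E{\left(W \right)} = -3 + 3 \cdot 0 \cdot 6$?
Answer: $\frac{1188}{35} \approx 33.943$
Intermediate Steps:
$E{\left(W \right)} = -3$ ($E{\left(W \right)} = -3 + 3 \cdot 0 = -3 + 0 = -3$)
$T{\left(X \right)} = \frac{4 + X}{-3 + X}$ ($T{\left(X \right)} = \frac{X + 4}{X - 3} = \frac{4 + X}{-3 + X}$)
$c = - \frac{1}{35}$ ($c = \frac{\frac{1}{-3 - 2} \left(4 - 2\right)}{14} = \frac{1}{-5} \cdot 2 \cdot \frac{1}{14} = \left(- \frac{1}{5}\right) 2 \cdot \frac{1}{14} = \left(- \frac{2}{5}\right) \frac{1}{14} = - \frac{1}{35} \approx -0.028571$)
$44 \left(-27\right) c = 44 \left(-27\right) \left(- \frac{1}{35}\right) = \left(-1188\right) \left(- \frac{1}{35}\right) = \frac{1188}{35}$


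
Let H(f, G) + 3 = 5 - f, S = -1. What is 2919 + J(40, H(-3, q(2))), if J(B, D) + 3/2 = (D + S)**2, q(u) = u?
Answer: 5867/2 ≈ 2933.5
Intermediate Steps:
H(f, G) = 2 - f (H(f, G) = -3 + (5 - f) = 2 - f)
J(B, D) = -3/2 + (-1 + D)**2 (J(B, D) = -3/2 + (D - 1)**2 = -3/2 + (-1 + D)**2)
2919 + J(40, H(-3, q(2))) = 2919 + (-3/2 + (-1 + (2 - 1*(-3)))**2) = 2919 + (-3/2 + (-1 + (2 + 3))**2) = 2919 + (-3/2 + (-1 + 5)**2) = 2919 + (-3/2 + 4**2) = 2919 + (-3/2 + 16) = 2919 + 29/2 = 5867/2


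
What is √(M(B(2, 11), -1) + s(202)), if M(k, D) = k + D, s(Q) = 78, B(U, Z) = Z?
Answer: 2*√22 ≈ 9.3808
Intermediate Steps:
M(k, D) = D + k
√(M(B(2, 11), -1) + s(202)) = √((-1 + 11) + 78) = √(10 + 78) = √88 = 2*√22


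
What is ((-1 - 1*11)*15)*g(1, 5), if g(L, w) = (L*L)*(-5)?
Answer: 900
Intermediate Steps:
g(L, w) = -5*L² (g(L, w) = L²*(-5) = -5*L²)
((-1 - 1*11)*15)*g(1, 5) = ((-1 - 1*11)*15)*(-5*1²) = ((-1 - 11)*15)*(-5*1) = -12*15*(-5) = -180*(-5) = 900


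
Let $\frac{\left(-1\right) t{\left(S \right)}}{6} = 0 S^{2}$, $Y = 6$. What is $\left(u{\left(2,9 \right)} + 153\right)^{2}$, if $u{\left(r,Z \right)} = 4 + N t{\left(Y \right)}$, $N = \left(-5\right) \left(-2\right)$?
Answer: $24649$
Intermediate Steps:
$t{\left(S \right)} = 0$ ($t{\left(S \right)} = - 6 \cdot 0 S^{2} = \left(-6\right) 0 = 0$)
$N = 10$
$u{\left(r,Z \right)} = 4$ ($u{\left(r,Z \right)} = 4 + 10 \cdot 0 = 4 + 0 = 4$)
$\left(u{\left(2,9 \right)} + 153\right)^{2} = \left(4 + 153\right)^{2} = 157^{2} = 24649$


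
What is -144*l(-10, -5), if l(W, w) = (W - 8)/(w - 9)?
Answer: -1296/7 ≈ -185.14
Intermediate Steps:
l(W, w) = (-8 + W)/(-9 + w)
-144*l(-10, -5) = -144*(-8 - 10)/(-9 - 5) = -144*(-18)/(-14) = -(-72)*(-18)/7 = -144*9/7 = -1296/7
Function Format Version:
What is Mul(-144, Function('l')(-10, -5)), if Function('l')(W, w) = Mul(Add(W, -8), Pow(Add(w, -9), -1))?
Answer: Rational(-1296, 7) ≈ -185.14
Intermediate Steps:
Function('l')(W, w) = Mul(Pow(Add(-9, w), -1), Add(-8, W)) (Function('l')(W, w) = Mul(Add(-8, W), Pow(Add(-9, w), -1)) = Mul(Pow(Add(-9, w), -1), Add(-8, W)))
Mul(-144, Function('l')(-10, -5)) = Mul(-144, Mul(Pow(Add(-9, -5), -1), Add(-8, -10))) = Mul(-144, Mul(Pow(-14, -1), -18)) = Mul(-144, Mul(Rational(-1, 14), -18)) = Mul(-144, Rational(9, 7)) = Rational(-1296, 7)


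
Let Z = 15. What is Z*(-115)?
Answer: -1725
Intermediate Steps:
Z*(-115) = 15*(-115) = -1725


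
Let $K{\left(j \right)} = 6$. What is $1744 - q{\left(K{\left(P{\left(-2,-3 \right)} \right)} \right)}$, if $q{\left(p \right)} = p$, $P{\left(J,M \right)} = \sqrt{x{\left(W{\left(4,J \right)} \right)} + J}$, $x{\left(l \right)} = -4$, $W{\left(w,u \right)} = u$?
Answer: $1738$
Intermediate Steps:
$P{\left(J,M \right)} = \sqrt{-4 + J}$
$1744 - q{\left(K{\left(P{\left(-2,-3 \right)} \right)} \right)} = 1744 - 6 = 1738$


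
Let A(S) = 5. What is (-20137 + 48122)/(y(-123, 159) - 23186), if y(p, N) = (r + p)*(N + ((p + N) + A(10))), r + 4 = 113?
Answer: -27985/25986 ≈ -1.0769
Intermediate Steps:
r = 109 (r = -4 + 113 = 109)
y(p, N) = (109 + p)*(5 + p + 2*N) (y(p, N) = (109 + p)*(N + ((p + N) + 5)) = (109 + p)*(N + ((N + p) + 5)) = (109 + p)*(N + (5 + N + p)) = (109 + p)*(5 + p + 2*N))
(-20137 + 48122)/(y(-123, 159) - 23186) = (-20137 + 48122)/((545 + (-123)² + 114*(-123) + 218*159 + 2*159*(-123)) - 23186) = 27985/((545 + 15129 - 14022 + 34662 - 39114) - 23186) = 27985/(-2800 - 23186) = 27985/(-25986) = 27985*(-1/25986) = -27985/25986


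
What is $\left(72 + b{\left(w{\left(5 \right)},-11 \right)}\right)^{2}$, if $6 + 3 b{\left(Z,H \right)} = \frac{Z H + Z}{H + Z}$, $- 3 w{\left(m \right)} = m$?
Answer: $\frac{15721225}{3249} \approx 4838.8$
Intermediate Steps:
$w{\left(m \right)} = - \frac{m}{3}$
$b{\left(Z,H \right)} = -2 + \frac{Z + H Z}{3 \left(H + Z\right)}$ ($b{\left(Z,H \right)} = -2 + \frac{\left(Z H + Z\right) \frac{1}{H + Z}}{3} = -2 + \frac{\left(H Z + Z\right) \frac{1}{H + Z}}{3} = -2 + \frac{\left(Z + H Z\right) \frac{1}{H + Z}}{3} = -2 + \frac{\frac{1}{H + Z} \left(Z + H Z\right)}{3} = -2 + \frac{Z + H Z}{3 \left(H + Z\right)}$)
$\left(72 + b{\left(w{\left(5 \right)},-11 \right)}\right)^{2} = \left(72 + \frac{\left(-6\right) \left(-11\right) - 5 \left(\left(- \frac{1}{3}\right) 5\right) - 11 \left(\left(- \frac{1}{3}\right) 5\right)}{3 \left(-11 - \frac{5}{3}\right)}\right)^{2} = \left(72 + \frac{66 - - \frac{25}{3} - - \frac{55}{3}}{3 \left(-11 - \frac{5}{3}\right)}\right)^{2} = \left(72 + \frac{66 + \frac{25}{3} + \frac{55}{3}}{3 \left(- \frac{38}{3}\right)}\right)^{2} = \left(72 + \frac{1}{3} \left(- \frac{3}{38}\right) \frac{278}{3}\right)^{2} = \left(72 - \frac{139}{57}\right)^{2} = \left(\frac{3965}{57}\right)^{2} = \frac{15721225}{3249}$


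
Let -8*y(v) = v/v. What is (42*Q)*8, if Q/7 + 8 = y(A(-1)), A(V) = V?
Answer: -19110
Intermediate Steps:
y(v) = -1/8 (y(v) = -v/(8*v) = -1/8*1 = -1/8)
Q = -455/8 (Q = -56 + 7*(-1/8) = -56 - 7/8 = -455/8 ≈ -56.875)
(42*Q)*8 = (42*(-455/8))*8 = -9555/4*8 = -19110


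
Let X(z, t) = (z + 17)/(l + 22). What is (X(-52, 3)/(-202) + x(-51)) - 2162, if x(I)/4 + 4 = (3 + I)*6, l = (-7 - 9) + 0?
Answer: -4035925/1212 ≈ -3330.0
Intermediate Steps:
l = -16 (l = -16 + 0 = -16)
x(I) = 56 + 24*I (x(I) = -16 + 4*((3 + I)*6) = -16 + 4*(18 + 6*I) = -16 + (72 + 24*I) = 56 + 24*I)
X(z, t) = 17/6 + z/6 (X(z, t) = (z + 17)/(-16 + 22) = (17 + z)/6 = (17 + z)*(⅙) = 17/6 + z/6)
(X(-52, 3)/(-202) + x(-51)) - 2162 = ((17/6 + (⅙)*(-52))/(-202) + (56 + 24*(-51))) - 2162 = ((17/6 - 26/3)*(-1/202) + (56 - 1224)) - 2162 = (-35/6*(-1/202) - 1168) - 2162 = (35/1212 - 1168) - 2162 = -1415581/1212 - 2162 = -4035925/1212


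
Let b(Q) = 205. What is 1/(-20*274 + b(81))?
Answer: -1/5275 ≈ -0.00018957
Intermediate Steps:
1/(-20*274 + b(81)) = 1/(-20*274 + 205) = 1/(-5480 + 205) = 1/(-5275) = -1/5275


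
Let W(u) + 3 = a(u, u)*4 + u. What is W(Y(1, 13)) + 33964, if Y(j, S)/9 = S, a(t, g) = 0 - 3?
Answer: 34066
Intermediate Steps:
a(t, g) = -3
Y(j, S) = 9*S
W(u) = -15 + u (W(u) = -3 + (-3*4 + u) = -3 + (-12 + u) = -15 + u)
W(Y(1, 13)) + 33964 = (-15 + 9*13) + 33964 = (-15 + 117) + 33964 = 102 + 33964 = 34066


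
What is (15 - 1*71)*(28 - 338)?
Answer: 17360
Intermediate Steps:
(15 - 1*71)*(28 - 338) = (15 - 71)*(-310) = -56*(-310) = 17360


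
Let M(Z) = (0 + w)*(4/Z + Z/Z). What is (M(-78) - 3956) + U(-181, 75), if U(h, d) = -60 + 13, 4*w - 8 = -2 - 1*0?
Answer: -104041/26 ≈ -4001.6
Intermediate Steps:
w = 3/2 (w = 2 + (-2 - 1*0)/4 = 2 + (-2 + 0)/4 = 2 + (¼)*(-2) = 2 - ½ = 3/2 ≈ 1.5000)
M(Z) = 3/2 + 6/Z (M(Z) = (0 + 3/2)*(4/Z + Z/Z) = 3*(4/Z + 1)/2 = 3*(1 + 4/Z)/2 = 3/2 + 6/Z)
U(h, d) = -47
(M(-78) - 3956) + U(-181, 75) = ((3/2 + 6/(-78)) - 3956) - 47 = ((3/2 + 6*(-1/78)) - 3956) - 47 = ((3/2 - 1/13) - 3956) - 47 = (37/26 - 3956) - 47 = -102819/26 - 47 = -104041/26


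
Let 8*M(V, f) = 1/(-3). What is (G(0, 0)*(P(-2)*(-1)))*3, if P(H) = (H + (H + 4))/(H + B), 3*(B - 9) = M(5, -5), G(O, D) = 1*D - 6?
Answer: 0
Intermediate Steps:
M(V, f) = -1/24 (M(V, f) = (⅛)/(-3) = (⅛)*(-⅓) = -1/24)
G(O, D) = -6 + D (G(O, D) = D - 6 = -6 + D)
B = 647/72 (B = 9 + (⅓)*(-1/24) = 9 - 1/72 = 647/72 ≈ 8.9861)
P(H) = (4 + 2*H)/(647/72 + H) (P(H) = (H + (H + 4))/(H + 647/72) = (H + (4 + H))/(647/72 + H) = (4 + 2*H)/(647/72 + H))
(G(0, 0)*(P(-2)*(-1)))*3 = ((-6 + 0)*((144*(2 - 2)/(647 + 72*(-2)))*(-1)))*3 = -6*144*0/(647 - 144)*(-1)*3 = -6*144*0/503*(-1)*3 = -6*144*(1/503)*0*(-1)*3 = -0*(-1)*3 = -6*0*3 = 0*3 = 0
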